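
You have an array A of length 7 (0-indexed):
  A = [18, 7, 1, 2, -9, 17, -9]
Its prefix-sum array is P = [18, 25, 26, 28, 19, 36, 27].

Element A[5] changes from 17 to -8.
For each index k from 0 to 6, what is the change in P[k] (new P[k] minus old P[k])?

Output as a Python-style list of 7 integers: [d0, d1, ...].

Element change: A[5] 17 -> -8, delta = -25
For k < 5: P[k] unchanged, delta_P[k] = 0
For k >= 5: P[k] shifts by exactly -25
Delta array: [0, 0, 0, 0, 0, -25, -25]

Answer: [0, 0, 0, 0, 0, -25, -25]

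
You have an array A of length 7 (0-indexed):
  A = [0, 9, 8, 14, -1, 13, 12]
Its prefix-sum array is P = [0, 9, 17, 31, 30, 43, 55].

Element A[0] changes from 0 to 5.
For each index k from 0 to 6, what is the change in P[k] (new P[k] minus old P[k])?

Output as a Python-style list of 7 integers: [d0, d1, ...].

Answer: [5, 5, 5, 5, 5, 5, 5]

Derivation:
Element change: A[0] 0 -> 5, delta = 5
For k < 0: P[k] unchanged, delta_P[k] = 0
For k >= 0: P[k] shifts by exactly 5
Delta array: [5, 5, 5, 5, 5, 5, 5]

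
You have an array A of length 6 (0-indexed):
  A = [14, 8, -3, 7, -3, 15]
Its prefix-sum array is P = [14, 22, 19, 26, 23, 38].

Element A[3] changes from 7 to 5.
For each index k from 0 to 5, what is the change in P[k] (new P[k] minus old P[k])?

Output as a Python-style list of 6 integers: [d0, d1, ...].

Element change: A[3] 7 -> 5, delta = -2
For k < 3: P[k] unchanged, delta_P[k] = 0
For k >= 3: P[k] shifts by exactly -2
Delta array: [0, 0, 0, -2, -2, -2]

Answer: [0, 0, 0, -2, -2, -2]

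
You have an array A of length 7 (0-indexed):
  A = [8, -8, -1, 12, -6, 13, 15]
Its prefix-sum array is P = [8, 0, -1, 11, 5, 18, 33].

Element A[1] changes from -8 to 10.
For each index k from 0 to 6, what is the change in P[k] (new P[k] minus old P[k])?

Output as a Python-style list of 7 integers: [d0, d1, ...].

Answer: [0, 18, 18, 18, 18, 18, 18]

Derivation:
Element change: A[1] -8 -> 10, delta = 18
For k < 1: P[k] unchanged, delta_P[k] = 0
For k >= 1: P[k] shifts by exactly 18
Delta array: [0, 18, 18, 18, 18, 18, 18]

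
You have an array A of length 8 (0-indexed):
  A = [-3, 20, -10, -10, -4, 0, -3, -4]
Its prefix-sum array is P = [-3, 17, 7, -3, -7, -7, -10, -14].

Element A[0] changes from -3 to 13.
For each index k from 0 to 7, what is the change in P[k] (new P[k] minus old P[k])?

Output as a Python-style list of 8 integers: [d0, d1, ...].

Answer: [16, 16, 16, 16, 16, 16, 16, 16]

Derivation:
Element change: A[0] -3 -> 13, delta = 16
For k < 0: P[k] unchanged, delta_P[k] = 0
For k >= 0: P[k] shifts by exactly 16
Delta array: [16, 16, 16, 16, 16, 16, 16, 16]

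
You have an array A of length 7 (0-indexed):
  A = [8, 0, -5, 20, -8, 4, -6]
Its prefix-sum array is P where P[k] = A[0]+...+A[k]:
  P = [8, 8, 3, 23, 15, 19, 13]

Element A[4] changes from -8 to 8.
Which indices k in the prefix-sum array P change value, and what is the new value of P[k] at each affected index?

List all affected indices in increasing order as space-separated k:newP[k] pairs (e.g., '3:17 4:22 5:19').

P[k] = A[0] + ... + A[k]
P[k] includes A[4] iff k >= 4
Affected indices: 4, 5, ..., 6; delta = 16
  P[4]: 15 + 16 = 31
  P[5]: 19 + 16 = 35
  P[6]: 13 + 16 = 29

Answer: 4:31 5:35 6:29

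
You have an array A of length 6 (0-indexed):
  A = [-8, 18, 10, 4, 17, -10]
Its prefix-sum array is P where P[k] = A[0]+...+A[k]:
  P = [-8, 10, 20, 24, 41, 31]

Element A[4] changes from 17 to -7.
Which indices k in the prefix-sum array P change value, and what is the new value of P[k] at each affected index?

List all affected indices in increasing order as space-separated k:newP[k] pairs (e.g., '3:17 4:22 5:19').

P[k] = A[0] + ... + A[k]
P[k] includes A[4] iff k >= 4
Affected indices: 4, 5, ..., 5; delta = -24
  P[4]: 41 + -24 = 17
  P[5]: 31 + -24 = 7

Answer: 4:17 5:7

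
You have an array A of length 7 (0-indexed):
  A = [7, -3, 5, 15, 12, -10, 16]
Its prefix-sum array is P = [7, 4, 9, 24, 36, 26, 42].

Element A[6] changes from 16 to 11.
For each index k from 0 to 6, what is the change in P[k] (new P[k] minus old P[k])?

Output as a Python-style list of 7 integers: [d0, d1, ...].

Answer: [0, 0, 0, 0, 0, 0, -5]

Derivation:
Element change: A[6] 16 -> 11, delta = -5
For k < 6: P[k] unchanged, delta_P[k] = 0
For k >= 6: P[k] shifts by exactly -5
Delta array: [0, 0, 0, 0, 0, 0, -5]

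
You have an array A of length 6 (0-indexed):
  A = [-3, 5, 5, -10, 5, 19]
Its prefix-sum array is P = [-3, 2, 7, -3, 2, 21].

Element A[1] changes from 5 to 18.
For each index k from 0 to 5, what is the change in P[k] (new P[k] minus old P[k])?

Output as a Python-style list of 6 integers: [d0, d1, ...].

Element change: A[1] 5 -> 18, delta = 13
For k < 1: P[k] unchanged, delta_P[k] = 0
For k >= 1: P[k] shifts by exactly 13
Delta array: [0, 13, 13, 13, 13, 13]

Answer: [0, 13, 13, 13, 13, 13]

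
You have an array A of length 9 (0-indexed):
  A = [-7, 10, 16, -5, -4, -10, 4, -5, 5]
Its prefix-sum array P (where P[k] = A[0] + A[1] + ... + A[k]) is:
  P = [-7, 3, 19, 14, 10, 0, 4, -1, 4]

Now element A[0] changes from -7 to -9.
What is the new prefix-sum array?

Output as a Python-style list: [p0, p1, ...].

Answer: [-9, 1, 17, 12, 8, -2, 2, -3, 2]

Derivation:
Change: A[0] -7 -> -9, delta = -2
P[k] for k < 0: unchanged (A[0] not included)
P[k] for k >= 0: shift by delta = -2
  P[0] = -7 + -2 = -9
  P[1] = 3 + -2 = 1
  P[2] = 19 + -2 = 17
  P[3] = 14 + -2 = 12
  P[4] = 10 + -2 = 8
  P[5] = 0 + -2 = -2
  P[6] = 4 + -2 = 2
  P[7] = -1 + -2 = -3
  P[8] = 4 + -2 = 2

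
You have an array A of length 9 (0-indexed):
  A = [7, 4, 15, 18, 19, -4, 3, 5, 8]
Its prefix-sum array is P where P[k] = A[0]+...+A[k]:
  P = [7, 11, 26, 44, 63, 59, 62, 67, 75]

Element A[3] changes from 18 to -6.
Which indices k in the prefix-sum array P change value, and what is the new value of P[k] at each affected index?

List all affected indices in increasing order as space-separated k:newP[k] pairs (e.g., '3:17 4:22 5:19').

Answer: 3:20 4:39 5:35 6:38 7:43 8:51

Derivation:
P[k] = A[0] + ... + A[k]
P[k] includes A[3] iff k >= 3
Affected indices: 3, 4, ..., 8; delta = -24
  P[3]: 44 + -24 = 20
  P[4]: 63 + -24 = 39
  P[5]: 59 + -24 = 35
  P[6]: 62 + -24 = 38
  P[7]: 67 + -24 = 43
  P[8]: 75 + -24 = 51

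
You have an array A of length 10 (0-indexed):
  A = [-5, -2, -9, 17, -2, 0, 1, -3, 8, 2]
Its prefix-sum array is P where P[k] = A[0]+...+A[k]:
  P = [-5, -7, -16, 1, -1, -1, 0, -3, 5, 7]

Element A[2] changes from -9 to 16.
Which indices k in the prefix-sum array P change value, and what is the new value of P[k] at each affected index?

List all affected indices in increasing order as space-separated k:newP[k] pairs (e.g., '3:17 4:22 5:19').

P[k] = A[0] + ... + A[k]
P[k] includes A[2] iff k >= 2
Affected indices: 2, 3, ..., 9; delta = 25
  P[2]: -16 + 25 = 9
  P[3]: 1 + 25 = 26
  P[4]: -1 + 25 = 24
  P[5]: -1 + 25 = 24
  P[6]: 0 + 25 = 25
  P[7]: -3 + 25 = 22
  P[8]: 5 + 25 = 30
  P[9]: 7 + 25 = 32

Answer: 2:9 3:26 4:24 5:24 6:25 7:22 8:30 9:32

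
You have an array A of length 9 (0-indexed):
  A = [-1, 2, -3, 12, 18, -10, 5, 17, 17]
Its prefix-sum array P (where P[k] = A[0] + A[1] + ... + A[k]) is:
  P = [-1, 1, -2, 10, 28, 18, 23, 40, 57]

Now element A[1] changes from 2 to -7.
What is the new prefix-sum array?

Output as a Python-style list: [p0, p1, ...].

Change: A[1] 2 -> -7, delta = -9
P[k] for k < 1: unchanged (A[1] not included)
P[k] for k >= 1: shift by delta = -9
  P[0] = -1 + 0 = -1
  P[1] = 1 + -9 = -8
  P[2] = -2 + -9 = -11
  P[3] = 10 + -9 = 1
  P[4] = 28 + -9 = 19
  P[5] = 18 + -9 = 9
  P[6] = 23 + -9 = 14
  P[7] = 40 + -9 = 31
  P[8] = 57 + -9 = 48

Answer: [-1, -8, -11, 1, 19, 9, 14, 31, 48]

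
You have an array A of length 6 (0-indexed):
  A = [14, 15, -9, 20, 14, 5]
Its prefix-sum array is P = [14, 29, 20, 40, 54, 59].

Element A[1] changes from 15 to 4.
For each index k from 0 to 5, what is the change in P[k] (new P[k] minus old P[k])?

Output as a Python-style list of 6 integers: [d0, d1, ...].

Element change: A[1] 15 -> 4, delta = -11
For k < 1: P[k] unchanged, delta_P[k] = 0
For k >= 1: P[k] shifts by exactly -11
Delta array: [0, -11, -11, -11, -11, -11]

Answer: [0, -11, -11, -11, -11, -11]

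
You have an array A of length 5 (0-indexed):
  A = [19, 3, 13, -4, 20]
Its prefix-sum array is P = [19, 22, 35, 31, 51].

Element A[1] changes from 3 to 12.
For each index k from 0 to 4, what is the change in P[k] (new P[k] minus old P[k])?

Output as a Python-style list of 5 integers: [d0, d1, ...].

Element change: A[1] 3 -> 12, delta = 9
For k < 1: P[k] unchanged, delta_P[k] = 0
For k >= 1: P[k] shifts by exactly 9
Delta array: [0, 9, 9, 9, 9]

Answer: [0, 9, 9, 9, 9]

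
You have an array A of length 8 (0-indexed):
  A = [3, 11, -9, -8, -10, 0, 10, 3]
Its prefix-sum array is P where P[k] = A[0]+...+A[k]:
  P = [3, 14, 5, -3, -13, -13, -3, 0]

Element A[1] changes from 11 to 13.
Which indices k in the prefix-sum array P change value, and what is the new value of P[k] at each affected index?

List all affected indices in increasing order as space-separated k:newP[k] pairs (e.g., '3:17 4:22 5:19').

P[k] = A[0] + ... + A[k]
P[k] includes A[1] iff k >= 1
Affected indices: 1, 2, ..., 7; delta = 2
  P[1]: 14 + 2 = 16
  P[2]: 5 + 2 = 7
  P[3]: -3 + 2 = -1
  P[4]: -13 + 2 = -11
  P[5]: -13 + 2 = -11
  P[6]: -3 + 2 = -1
  P[7]: 0 + 2 = 2

Answer: 1:16 2:7 3:-1 4:-11 5:-11 6:-1 7:2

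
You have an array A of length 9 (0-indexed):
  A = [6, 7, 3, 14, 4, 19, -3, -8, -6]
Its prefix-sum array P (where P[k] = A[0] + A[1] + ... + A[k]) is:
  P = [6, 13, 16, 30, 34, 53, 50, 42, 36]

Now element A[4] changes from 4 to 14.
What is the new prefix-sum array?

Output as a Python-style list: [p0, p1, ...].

Answer: [6, 13, 16, 30, 44, 63, 60, 52, 46]

Derivation:
Change: A[4] 4 -> 14, delta = 10
P[k] for k < 4: unchanged (A[4] not included)
P[k] for k >= 4: shift by delta = 10
  P[0] = 6 + 0 = 6
  P[1] = 13 + 0 = 13
  P[2] = 16 + 0 = 16
  P[3] = 30 + 0 = 30
  P[4] = 34 + 10 = 44
  P[5] = 53 + 10 = 63
  P[6] = 50 + 10 = 60
  P[7] = 42 + 10 = 52
  P[8] = 36 + 10 = 46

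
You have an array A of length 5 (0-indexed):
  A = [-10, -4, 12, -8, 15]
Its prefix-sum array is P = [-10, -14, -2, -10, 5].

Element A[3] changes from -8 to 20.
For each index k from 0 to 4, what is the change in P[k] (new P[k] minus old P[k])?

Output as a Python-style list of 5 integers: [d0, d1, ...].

Answer: [0, 0, 0, 28, 28]

Derivation:
Element change: A[3] -8 -> 20, delta = 28
For k < 3: P[k] unchanged, delta_P[k] = 0
For k >= 3: P[k] shifts by exactly 28
Delta array: [0, 0, 0, 28, 28]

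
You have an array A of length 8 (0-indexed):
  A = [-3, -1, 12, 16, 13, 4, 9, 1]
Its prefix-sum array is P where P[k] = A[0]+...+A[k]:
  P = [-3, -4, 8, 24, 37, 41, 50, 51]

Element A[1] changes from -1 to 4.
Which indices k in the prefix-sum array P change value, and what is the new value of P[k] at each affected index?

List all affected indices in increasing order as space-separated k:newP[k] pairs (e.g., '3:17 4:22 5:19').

P[k] = A[0] + ... + A[k]
P[k] includes A[1] iff k >= 1
Affected indices: 1, 2, ..., 7; delta = 5
  P[1]: -4 + 5 = 1
  P[2]: 8 + 5 = 13
  P[3]: 24 + 5 = 29
  P[4]: 37 + 5 = 42
  P[5]: 41 + 5 = 46
  P[6]: 50 + 5 = 55
  P[7]: 51 + 5 = 56

Answer: 1:1 2:13 3:29 4:42 5:46 6:55 7:56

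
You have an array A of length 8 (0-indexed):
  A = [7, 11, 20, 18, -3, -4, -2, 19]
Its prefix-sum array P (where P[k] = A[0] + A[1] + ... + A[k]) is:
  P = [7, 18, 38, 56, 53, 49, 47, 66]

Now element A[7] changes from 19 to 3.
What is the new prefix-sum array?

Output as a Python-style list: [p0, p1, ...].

Change: A[7] 19 -> 3, delta = -16
P[k] for k < 7: unchanged (A[7] not included)
P[k] for k >= 7: shift by delta = -16
  P[0] = 7 + 0 = 7
  P[1] = 18 + 0 = 18
  P[2] = 38 + 0 = 38
  P[3] = 56 + 0 = 56
  P[4] = 53 + 0 = 53
  P[5] = 49 + 0 = 49
  P[6] = 47 + 0 = 47
  P[7] = 66 + -16 = 50

Answer: [7, 18, 38, 56, 53, 49, 47, 50]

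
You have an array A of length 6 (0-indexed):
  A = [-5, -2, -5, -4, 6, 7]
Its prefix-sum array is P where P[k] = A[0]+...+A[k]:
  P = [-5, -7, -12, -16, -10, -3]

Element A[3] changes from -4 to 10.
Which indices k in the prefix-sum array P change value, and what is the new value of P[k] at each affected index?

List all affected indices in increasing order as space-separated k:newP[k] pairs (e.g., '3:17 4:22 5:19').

P[k] = A[0] + ... + A[k]
P[k] includes A[3] iff k >= 3
Affected indices: 3, 4, ..., 5; delta = 14
  P[3]: -16 + 14 = -2
  P[4]: -10 + 14 = 4
  P[5]: -3 + 14 = 11

Answer: 3:-2 4:4 5:11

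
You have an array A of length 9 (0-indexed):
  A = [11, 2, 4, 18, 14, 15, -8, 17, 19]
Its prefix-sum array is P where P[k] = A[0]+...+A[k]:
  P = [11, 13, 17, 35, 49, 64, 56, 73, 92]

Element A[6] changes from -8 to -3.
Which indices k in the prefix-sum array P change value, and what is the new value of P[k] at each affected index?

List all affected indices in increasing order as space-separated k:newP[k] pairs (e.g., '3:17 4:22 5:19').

P[k] = A[0] + ... + A[k]
P[k] includes A[6] iff k >= 6
Affected indices: 6, 7, ..., 8; delta = 5
  P[6]: 56 + 5 = 61
  P[7]: 73 + 5 = 78
  P[8]: 92 + 5 = 97

Answer: 6:61 7:78 8:97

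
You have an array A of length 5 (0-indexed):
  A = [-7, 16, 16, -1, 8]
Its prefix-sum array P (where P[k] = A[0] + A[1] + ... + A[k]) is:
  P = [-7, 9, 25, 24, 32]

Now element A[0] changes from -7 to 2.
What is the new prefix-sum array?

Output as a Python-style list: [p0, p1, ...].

Change: A[0] -7 -> 2, delta = 9
P[k] for k < 0: unchanged (A[0] not included)
P[k] for k >= 0: shift by delta = 9
  P[0] = -7 + 9 = 2
  P[1] = 9 + 9 = 18
  P[2] = 25 + 9 = 34
  P[3] = 24 + 9 = 33
  P[4] = 32 + 9 = 41

Answer: [2, 18, 34, 33, 41]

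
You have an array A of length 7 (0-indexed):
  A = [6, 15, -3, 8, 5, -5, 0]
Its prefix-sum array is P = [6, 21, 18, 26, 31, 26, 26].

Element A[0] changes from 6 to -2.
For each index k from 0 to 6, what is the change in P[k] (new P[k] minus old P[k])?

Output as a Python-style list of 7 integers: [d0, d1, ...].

Answer: [-8, -8, -8, -8, -8, -8, -8]

Derivation:
Element change: A[0] 6 -> -2, delta = -8
For k < 0: P[k] unchanged, delta_P[k] = 0
For k >= 0: P[k] shifts by exactly -8
Delta array: [-8, -8, -8, -8, -8, -8, -8]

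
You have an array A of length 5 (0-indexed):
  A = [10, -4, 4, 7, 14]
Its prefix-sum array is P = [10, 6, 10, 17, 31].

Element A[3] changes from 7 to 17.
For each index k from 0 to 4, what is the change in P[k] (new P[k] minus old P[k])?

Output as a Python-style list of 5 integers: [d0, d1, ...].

Element change: A[3] 7 -> 17, delta = 10
For k < 3: P[k] unchanged, delta_P[k] = 0
For k >= 3: P[k] shifts by exactly 10
Delta array: [0, 0, 0, 10, 10]

Answer: [0, 0, 0, 10, 10]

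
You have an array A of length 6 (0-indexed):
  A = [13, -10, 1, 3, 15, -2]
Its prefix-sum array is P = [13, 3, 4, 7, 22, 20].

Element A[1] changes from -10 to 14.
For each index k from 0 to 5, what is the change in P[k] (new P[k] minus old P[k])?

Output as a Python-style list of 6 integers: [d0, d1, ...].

Element change: A[1] -10 -> 14, delta = 24
For k < 1: P[k] unchanged, delta_P[k] = 0
For k >= 1: P[k] shifts by exactly 24
Delta array: [0, 24, 24, 24, 24, 24]

Answer: [0, 24, 24, 24, 24, 24]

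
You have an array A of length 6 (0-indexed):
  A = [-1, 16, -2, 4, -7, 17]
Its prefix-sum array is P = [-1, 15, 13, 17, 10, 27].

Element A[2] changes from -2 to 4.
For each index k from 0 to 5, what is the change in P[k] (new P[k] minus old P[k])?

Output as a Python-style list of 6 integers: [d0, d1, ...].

Answer: [0, 0, 6, 6, 6, 6]

Derivation:
Element change: A[2] -2 -> 4, delta = 6
For k < 2: P[k] unchanged, delta_P[k] = 0
For k >= 2: P[k] shifts by exactly 6
Delta array: [0, 0, 6, 6, 6, 6]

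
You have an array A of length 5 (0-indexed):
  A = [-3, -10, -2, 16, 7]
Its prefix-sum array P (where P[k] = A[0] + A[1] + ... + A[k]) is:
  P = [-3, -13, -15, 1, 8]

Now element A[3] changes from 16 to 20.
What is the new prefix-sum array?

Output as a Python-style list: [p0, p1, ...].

Change: A[3] 16 -> 20, delta = 4
P[k] for k < 3: unchanged (A[3] not included)
P[k] for k >= 3: shift by delta = 4
  P[0] = -3 + 0 = -3
  P[1] = -13 + 0 = -13
  P[2] = -15 + 0 = -15
  P[3] = 1 + 4 = 5
  P[4] = 8 + 4 = 12

Answer: [-3, -13, -15, 5, 12]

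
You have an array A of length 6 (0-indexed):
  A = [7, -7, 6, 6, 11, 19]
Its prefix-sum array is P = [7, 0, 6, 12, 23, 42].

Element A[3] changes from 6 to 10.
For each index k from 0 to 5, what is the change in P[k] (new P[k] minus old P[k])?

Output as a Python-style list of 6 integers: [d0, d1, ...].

Answer: [0, 0, 0, 4, 4, 4]

Derivation:
Element change: A[3] 6 -> 10, delta = 4
For k < 3: P[k] unchanged, delta_P[k] = 0
For k >= 3: P[k] shifts by exactly 4
Delta array: [0, 0, 0, 4, 4, 4]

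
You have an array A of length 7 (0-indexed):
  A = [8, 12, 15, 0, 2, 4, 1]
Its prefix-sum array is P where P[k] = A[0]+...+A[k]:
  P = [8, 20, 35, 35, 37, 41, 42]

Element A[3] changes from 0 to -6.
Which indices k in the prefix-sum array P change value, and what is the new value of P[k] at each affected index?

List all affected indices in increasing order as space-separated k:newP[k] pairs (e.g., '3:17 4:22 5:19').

P[k] = A[0] + ... + A[k]
P[k] includes A[3] iff k >= 3
Affected indices: 3, 4, ..., 6; delta = -6
  P[3]: 35 + -6 = 29
  P[4]: 37 + -6 = 31
  P[5]: 41 + -6 = 35
  P[6]: 42 + -6 = 36

Answer: 3:29 4:31 5:35 6:36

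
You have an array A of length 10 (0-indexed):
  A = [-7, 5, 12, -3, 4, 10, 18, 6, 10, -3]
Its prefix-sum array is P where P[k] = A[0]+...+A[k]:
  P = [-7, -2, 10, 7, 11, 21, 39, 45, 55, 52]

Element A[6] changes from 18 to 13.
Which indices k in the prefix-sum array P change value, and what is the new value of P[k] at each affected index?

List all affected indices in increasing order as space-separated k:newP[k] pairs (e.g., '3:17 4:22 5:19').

Answer: 6:34 7:40 8:50 9:47

Derivation:
P[k] = A[0] + ... + A[k]
P[k] includes A[6] iff k >= 6
Affected indices: 6, 7, ..., 9; delta = -5
  P[6]: 39 + -5 = 34
  P[7]: 45 + -5 = 40
  P[8]: 55 + -5 = 50
  P[9]: 52 + -5 = 47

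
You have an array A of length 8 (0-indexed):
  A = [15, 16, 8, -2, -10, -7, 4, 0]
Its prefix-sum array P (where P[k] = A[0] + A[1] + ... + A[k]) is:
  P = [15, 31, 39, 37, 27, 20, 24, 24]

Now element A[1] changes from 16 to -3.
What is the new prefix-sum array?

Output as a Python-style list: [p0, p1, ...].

Answer: [15, 12, 20, 18, 8, 1, 5, 5]

Derivation:
Change: A[1] 16 -> -3, delta = -19
P[k] for k < 1: unchanged (A[1] not included)
P[k] for k >= 1: shift by delta = -19
  P[0] = 15 + 0 = 15
  P[1] = 31 + -19 = 12
  P[2] = 39 + -19 = 20
  P[3] = 37 + -19 = 18
  P[4] = 27 + -19 = 8
  P[5] = 20 + -19 = 1
  P[6] = 24 + -19 = 5
  P[7] = 24 + -19 = 5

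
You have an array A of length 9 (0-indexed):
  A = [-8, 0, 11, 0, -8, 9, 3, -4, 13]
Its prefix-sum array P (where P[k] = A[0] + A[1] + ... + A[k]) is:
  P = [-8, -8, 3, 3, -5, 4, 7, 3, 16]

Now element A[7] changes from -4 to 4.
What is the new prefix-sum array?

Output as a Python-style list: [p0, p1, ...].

Answer: [-8, -8, 3, 3, -5, 4, 7, 11, 24]

Derivation:
Change: A[7] -4 -> 4, delta = 8
P[k] for k < 7: unchanged (A[7] not included)
P[k] for k >= 7: shift by delta = 8
  P[0] = -8 + 0 = -8
  P[1] = -8 + 0 = -8
  P[2] = 3 + 0 = 3
  P[3] = 3 + 0 = 3
  P[4] = -5 + 0 = -5
  P[5] = 4 + 0 = 4
  P[6] = 7 + 0 = 7
  P[7] = 3 + 8 = 11
  P[8] = 16 + 8 = 24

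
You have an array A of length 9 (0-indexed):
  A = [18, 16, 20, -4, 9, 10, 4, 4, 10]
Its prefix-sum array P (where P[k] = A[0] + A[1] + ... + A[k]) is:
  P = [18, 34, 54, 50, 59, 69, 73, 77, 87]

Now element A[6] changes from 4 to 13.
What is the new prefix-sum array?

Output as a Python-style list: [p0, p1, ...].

Change: A[6] 4 -> 13, delta = 9
P[k] for k < 6: unchanged (A[6] not included)
P[k] for k >= 6: shift by delta = 9
  P[0] = 18 + 0 = 18
  P[1] = 34 + 0 = 34
  P[2] = 54 + 0 = 54
  P[3] = 50 + 0 = 50
  P[4] = 59 + 0 = 59
  P[5] = 69 + 0 = 69
  P[6] = 73 + 9 = 82
  P[7] = 77 + 9 = 86
  P[8] = 87 + 9 = 96

Answer: [18, 34, 54, 50, 59, 69, 82, 86, 96]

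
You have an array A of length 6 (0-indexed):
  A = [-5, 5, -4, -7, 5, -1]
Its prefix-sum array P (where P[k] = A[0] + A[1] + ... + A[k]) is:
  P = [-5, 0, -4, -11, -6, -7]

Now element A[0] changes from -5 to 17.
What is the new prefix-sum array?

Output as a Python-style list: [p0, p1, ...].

Answer: [17, 22, 18, 11, 16, 15]

Derivation:
Change: A[0] -5 -> 17, delta = 22
P[k] for k < 0: unchanged (A[0] not included)
P[k] for k >= 0: shift by delta = 22
  P[0] = -5 + 22 = 17
  P[1] = 0 + 22 = 22
  P[2] = -4 + 22 = 18
  P[3] = -11 + 22 = 11
  P[4] = -6 + 22 = 16
  P[5] = -7 + 22 = 15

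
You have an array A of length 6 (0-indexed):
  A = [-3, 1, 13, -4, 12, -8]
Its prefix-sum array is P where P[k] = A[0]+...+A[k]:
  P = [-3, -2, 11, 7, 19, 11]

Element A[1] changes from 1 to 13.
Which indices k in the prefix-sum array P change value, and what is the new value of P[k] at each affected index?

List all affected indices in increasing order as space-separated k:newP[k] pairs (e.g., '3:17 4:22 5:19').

P[k] = A[0] + ... + A[k]
P[k] includes A[1] iff k >= 1
Affected indices: 1, 2, ..., 5; delta = 12
  P[1]: -2 + 12 = 10
  P[2]: 11 + 12 = 23
  P[3]: 7 + 12 = 19
  P[4]: 19 + 12 = 31
  P[5]: 11 + 12 = 23

Answer: 1:10 2:23 3:19 4:31 5:23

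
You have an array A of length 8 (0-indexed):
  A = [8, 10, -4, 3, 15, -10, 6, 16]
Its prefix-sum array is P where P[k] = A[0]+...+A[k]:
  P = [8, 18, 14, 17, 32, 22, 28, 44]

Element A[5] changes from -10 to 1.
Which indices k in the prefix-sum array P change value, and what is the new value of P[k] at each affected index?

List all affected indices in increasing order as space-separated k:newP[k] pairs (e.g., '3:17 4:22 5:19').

Answer: 5:33 6:39 7:55

Derivation:
P[k] = A[0] + ... + A[k]
P[k] includes A[5] iff k >= 5
Affected indices: 5, 6, ..., 7; delta = 11
  P[5]: 22 + 11 = 33
  P[6]: 28 + 11 = 39
  P[7]: 44 + 11 = 55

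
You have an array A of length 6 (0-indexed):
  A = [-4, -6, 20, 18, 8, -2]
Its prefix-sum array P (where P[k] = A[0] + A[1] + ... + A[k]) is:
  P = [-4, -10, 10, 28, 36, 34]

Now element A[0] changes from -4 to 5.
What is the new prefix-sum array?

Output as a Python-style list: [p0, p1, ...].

Change: A[0] -4 -> 5, delta = 9
P[k] for k < 0: unchanged (A[0] not included)
P[k] for k >= 0: shift by delta = 9
  P[0] = -4 + 9 = 5
  P[1] = -10 + 9 = -1
  P[2] = 10 + 9 = 19
  P[3] = 28 + 9 = 37
  P[4] = 36 + 9 = 45
  P[5] = 34 + 9 = 43

Answer: [5, -1, 19, 37, 45, 43]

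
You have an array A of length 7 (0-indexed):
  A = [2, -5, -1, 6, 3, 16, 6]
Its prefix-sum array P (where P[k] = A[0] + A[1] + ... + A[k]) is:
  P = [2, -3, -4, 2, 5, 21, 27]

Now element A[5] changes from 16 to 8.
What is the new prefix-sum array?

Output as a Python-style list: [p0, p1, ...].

Answer: [2, -3, -4, 2, 5, 13, 19]

Derivation:
Change: A[5] 16 -> 8, delta = -8
P[k] for k < 5: unchanged (A[5] not included)
P[k] for k >= 5: shift by delta = -8
  P[0] = 2 + 0 = 2
  P[1] = -3 + 0 = -3
  P[2] = -4 + 0 = -4
  P[3] = 2 + 0 = 2
  P[4] = 5 + 0 = 5
  P[5] = 21 + -8 = 13
  P[6] = 27 + -8 = 19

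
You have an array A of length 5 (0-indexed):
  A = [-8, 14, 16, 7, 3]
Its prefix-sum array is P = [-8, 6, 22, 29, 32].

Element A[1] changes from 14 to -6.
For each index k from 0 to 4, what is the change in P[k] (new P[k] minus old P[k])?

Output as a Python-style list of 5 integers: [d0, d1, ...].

Answer: [0, -20, -20, -20, -20]

Derivation:
Element change: A[1] 14 -> -6, delta = -20
For k < 1: P[k] unchanged, delta_P[k] = 0
For k >= 1: P[k] shifts by exactly -20
Delta array: [0, -20, -20, -20, -20]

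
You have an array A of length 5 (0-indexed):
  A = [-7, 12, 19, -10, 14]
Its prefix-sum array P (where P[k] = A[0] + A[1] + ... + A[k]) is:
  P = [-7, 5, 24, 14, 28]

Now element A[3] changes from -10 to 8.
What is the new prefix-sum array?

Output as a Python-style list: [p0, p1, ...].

Answer: [-7, 5, 24, 32, 46]

Derivation:
Change: A[3] -10 -> 8, delta = 18
P[k] for k < 3: unchanged (A[3] not included)
P[k] for k >= 3: shift by delta = 18
  P[0] = -7 + 0 = -7
  P[1] = 5 + 0 = 5
  P[2] = 24 + 0 = 24
  P[3] = 14 + 18 = 32
  P[4] = 28 + 18 = 46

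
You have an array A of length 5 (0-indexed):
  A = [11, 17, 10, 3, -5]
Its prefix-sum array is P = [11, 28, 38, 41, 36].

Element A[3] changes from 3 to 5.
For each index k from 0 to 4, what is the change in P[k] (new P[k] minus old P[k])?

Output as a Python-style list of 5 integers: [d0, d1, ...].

Element change: A[3] 3 -> 5, delta = 2
For k < 3: P[k] unchanged, delta_P[k] = 0
For k >= 3: P[k] shifts by exactly 2
Delta array: [0, 0, 0, 2, 2]

Answer: [0, 0, 0, 2, 2]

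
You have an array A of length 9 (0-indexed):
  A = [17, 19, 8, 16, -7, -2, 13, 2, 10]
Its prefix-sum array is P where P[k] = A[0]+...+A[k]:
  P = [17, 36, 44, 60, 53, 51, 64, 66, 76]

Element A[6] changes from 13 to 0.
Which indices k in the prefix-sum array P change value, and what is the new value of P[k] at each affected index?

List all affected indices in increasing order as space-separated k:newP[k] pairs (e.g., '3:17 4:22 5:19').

Answer: 6:51 7:53 8:63

Derivation:
P[k] = A[0] + ... + A[k]
P[k] includes A[6] iff k >= 6
Affected indices: 6, 7, ..., 8; delta = -13
  P[6]: 64 + -13 = 51
  P[7]: 66 + -13 = 53
  P[8]: 76 + -13 = 63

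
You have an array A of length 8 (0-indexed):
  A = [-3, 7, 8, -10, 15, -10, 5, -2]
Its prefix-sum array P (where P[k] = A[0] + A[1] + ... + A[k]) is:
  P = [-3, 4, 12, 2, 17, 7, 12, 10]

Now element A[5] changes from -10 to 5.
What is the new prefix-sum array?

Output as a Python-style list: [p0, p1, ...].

Change: A[5] -10 -> 5, delta = 15
P[k] for k < 5: unchanged (A[5] not included)
P[k] for k >= 5: shift by delta = 15
  P[0] = -3 + 0 = -3
  P[1] = 4 + 0 = 4
  P[2] = 12 + 0 = 12
  P[3] = 2 + 0 = 2
  P[4] = 17 + 0 = 17
  P[5] = 7 + 15 = 22
  P[6] = 12 + 15 = 27
  P[7] = 10 + 15 = 25

Answer: [-3, 4, 12, 2, 17, 22, 27, 25]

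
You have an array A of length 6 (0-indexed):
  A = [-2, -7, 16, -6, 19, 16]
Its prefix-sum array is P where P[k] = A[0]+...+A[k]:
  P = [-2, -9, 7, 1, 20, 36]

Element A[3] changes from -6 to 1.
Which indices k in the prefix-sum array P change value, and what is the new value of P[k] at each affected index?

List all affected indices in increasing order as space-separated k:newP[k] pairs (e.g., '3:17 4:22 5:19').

Answer: 3:8 4:27 5:43

Derivation:
P[k] = A[0] + ... + A[k]
P[k] includes A[3] iff k >= 3
Affected indices: 3, 4, ..., 5; delta = 7
  P[3]: 1 + 7 = 8
  P[4]: 20 + 7 = 27
  P[5]: 36 + 7 = 43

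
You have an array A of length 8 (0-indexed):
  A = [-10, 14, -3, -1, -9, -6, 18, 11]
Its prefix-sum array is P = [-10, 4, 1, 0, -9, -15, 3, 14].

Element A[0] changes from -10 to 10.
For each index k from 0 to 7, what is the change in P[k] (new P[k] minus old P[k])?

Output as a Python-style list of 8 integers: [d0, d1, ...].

Element change: A[0] -10 -> 10, delta = 20
For k < 0: P[k] unchanged, delta_P[k] = 0
For k >= 0: P[k] shifts by exactly 20
Delta array: [20, 20, 20, 20, 20, 20, 20, 20]

Answer: [20, 20, 20, 20, 20, 20, 20, 20]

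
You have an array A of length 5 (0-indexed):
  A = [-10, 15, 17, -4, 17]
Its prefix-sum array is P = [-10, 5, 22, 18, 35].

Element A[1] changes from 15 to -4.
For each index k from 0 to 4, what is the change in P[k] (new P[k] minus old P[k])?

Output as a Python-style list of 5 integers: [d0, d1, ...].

Element change: A[1] 15 -> -4, delta = -19
For k < 1: P[k] unchanged, delta_P[k] = 0
For k >= 1: P[k] shifts by exactly -19
Delta array: [0, -19, -19, -19, -19]

Answer: [0, -19, -19, -19, -19]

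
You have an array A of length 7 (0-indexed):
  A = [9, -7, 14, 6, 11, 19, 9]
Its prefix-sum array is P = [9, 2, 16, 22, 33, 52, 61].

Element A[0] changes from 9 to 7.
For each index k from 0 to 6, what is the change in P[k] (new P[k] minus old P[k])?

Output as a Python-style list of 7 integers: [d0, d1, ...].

Answer: [-2, -2, -2, -2, -2, -2, -2]

Derivation:
Element change: A[0] 9 -> 7, delta = -2
For k < 0: P[k] unchanged, delta_P[k] = 0
For k >= 0: P[k] shifts by exactly -2
Delta array: [-2, -2, -2, -2, -2, -2, -2]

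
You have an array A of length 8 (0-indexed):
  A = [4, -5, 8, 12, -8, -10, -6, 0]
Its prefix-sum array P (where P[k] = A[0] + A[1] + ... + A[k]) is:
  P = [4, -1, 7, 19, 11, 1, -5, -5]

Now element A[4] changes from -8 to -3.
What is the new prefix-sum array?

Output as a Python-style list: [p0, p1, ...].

Change: A[4] -8 -> -3, delta = 5
P[k] for k < 4: unchanged (A[4] not included)
P[k] for k >= 4: shift by delta = 5
  P[0] = 4 + 0 = 4
  P[1] = -1 + 0 = -1
  P[2] = 7 + 0 = 7
  P[3] = 19 + 0 = 19
  P[4] = 11 + 5 = 16
  P[5] = 1 + 5 = 6
  P[6] = -5 + 5 = 0
  P[7] = -5 + 5 = 0

Answer: [4, -1, 7, 19, 16, 6, 0, 0]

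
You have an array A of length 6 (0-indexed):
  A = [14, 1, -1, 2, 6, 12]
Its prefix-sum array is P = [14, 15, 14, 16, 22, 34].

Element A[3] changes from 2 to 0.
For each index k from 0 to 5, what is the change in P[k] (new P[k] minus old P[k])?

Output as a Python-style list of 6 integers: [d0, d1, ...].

Element change: A[3] 2 -> 0, delta = -2
For k < 3: P[k] unchanged, delta_P[k] = 0
For k >= 3: P[k] shifts by exactly -2
Delta array: [0, 0, 0, -2, -2, -2]

Answer: [0, 0, 0, -2, -2, -2]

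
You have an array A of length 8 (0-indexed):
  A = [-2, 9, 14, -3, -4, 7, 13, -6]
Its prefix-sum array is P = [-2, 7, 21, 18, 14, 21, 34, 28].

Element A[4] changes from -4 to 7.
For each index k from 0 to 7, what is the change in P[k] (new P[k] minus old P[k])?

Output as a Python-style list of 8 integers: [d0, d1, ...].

Answer: [0, 0, 0, 0, 11, 11, 11, 11]

Derivation:
Element change: A[4] -4 -> 7, delta = 11
For k < 4: P[k] unchanged, delta_P[k] = 0
For k >= 4: P[k] shifts by exactly 11
Delta array: [0, 0, 0, 0, 11, 11, 11, 11]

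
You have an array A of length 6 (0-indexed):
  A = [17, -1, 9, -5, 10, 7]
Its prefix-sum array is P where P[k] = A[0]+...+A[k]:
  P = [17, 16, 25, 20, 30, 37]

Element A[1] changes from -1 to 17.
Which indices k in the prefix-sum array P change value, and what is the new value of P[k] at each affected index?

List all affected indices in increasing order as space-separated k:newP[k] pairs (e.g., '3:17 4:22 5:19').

P[k] = A[0] + ... + A[k]
P[k] includes A[1] iff k >= 1
Affected indices: 1, 2, ..., 5; delta = 18
  P[1]: 16 + 18 = 34
  P[2]: 25 + 18 = 43
  P[3]: 20 + 18 = 38
  P[4]: 30 + 18 = 48
  P[5]: 37 + 18 = 55

Answer: 1:34 2:43 3:38 4:48 5:55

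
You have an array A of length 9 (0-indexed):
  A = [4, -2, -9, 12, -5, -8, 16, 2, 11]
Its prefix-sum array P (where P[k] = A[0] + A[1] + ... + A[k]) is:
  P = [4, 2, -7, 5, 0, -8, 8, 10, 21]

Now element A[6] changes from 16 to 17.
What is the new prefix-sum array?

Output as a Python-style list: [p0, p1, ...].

Change: A[6] 16 -> 17, delta = 1
P[k] for k < 6: unchanged (A[6] not included)
P[k] for k >= 6: shift by delta = 1
  P[0] = 4 + 0 = 4
  P[1] = 2 + 0 = 2
  P[2] = -7 + 0 = -7
  P[3] = 5 + 0 = 5
  P[4] = 0 + 0 = 0
  P[5] = -8 + 0 = -8
  P[6] = 8 + 1 = 9
  P[7] = 10 + 1 = 11
  P[8] = 21 + 1 = 22

Answer: [4, 2, -7, 5, 0, -8, 9, 11, 22]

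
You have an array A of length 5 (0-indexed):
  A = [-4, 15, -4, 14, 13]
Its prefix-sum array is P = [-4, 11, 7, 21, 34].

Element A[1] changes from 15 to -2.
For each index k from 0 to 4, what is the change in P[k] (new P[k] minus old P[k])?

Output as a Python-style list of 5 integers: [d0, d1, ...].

Answer: [0, -17, -17, -17, -17]

Derivation:
Element change: A[1] 15 -> -2, delta = -17
For k < 1: P[k] unchanged, delta_P[k] = 0
For k >= 1: P[k] shifts by exactly -17
Delta array: [0, -17, -17, -17, -17]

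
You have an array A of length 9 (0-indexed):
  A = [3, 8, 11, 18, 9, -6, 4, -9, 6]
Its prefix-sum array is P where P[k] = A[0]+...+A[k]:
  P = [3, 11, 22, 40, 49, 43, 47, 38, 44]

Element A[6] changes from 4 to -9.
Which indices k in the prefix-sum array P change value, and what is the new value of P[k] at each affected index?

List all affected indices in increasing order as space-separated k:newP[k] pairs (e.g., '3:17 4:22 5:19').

P[k] = A[0] + ... + A[k]
P[k] includes A[6] iff k >= 6
Affected indices: 6, 7, ..., 8; delta = -13
  P[6]: 47 + -13 = 34
  P[7]: 38 + -13 = 25
  P[8]: 44 + -13 = 31

Answer: 6:34 7:25 8:31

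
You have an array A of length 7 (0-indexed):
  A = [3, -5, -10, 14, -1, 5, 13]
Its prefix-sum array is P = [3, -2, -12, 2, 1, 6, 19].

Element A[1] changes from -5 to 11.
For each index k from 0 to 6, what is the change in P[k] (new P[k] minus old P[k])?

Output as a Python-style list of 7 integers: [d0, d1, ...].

Element change: A[1] -5 -> 11, delta = 16
For k < 1: P[k] unchanged, delta_P[k] = 0
For k >= 1: P[k] shifts by exactly 16
Delta array: [0, 16, 16, 16, 16, 16, 16]

Answer: [0, 16, 16, 16, 16, 16, 16]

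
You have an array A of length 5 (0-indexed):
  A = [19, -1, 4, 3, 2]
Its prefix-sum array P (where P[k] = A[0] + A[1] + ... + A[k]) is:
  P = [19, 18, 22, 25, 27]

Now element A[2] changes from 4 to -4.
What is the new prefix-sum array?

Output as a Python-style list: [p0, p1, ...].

Answer: [19, 18, 14, 17, 19]

Derivation:
Change: A[2] 4 -> -4, delta = -8
P[k] for k < 2: unchanged (A[2] not included)
P[k] for k >= 2: shift by delta = -8
  P[0] = 19 + 0 = 19
  P[1] = 18 + 0 = 18
  P[2] = 22 + -8 = 14
  P[3] = 25 + -8 = 17
  P[4] = 27 + -8 = 19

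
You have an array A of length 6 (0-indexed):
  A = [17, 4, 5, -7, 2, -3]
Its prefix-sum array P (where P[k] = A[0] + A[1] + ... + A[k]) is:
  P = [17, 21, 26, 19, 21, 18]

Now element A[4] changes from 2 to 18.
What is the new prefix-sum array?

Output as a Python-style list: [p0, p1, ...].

Change: A[4] 2 -> 18, delta = 16
P[k] for k < 4: unchanged (A[4] not included)
P[k] for k >= 4: shift by delta = 16
  P[0] = 17 + 0 = 17
  P[1] = 21 + 0 = 21
  P[2] = 26 + 0 = 26
  P[3] = 19 + 0 = 19
  P[4] = 21 + 16 = 37
  P[5] = 18 + 16 = 34

Answer: [17, 21, 26, 19, 37, 34]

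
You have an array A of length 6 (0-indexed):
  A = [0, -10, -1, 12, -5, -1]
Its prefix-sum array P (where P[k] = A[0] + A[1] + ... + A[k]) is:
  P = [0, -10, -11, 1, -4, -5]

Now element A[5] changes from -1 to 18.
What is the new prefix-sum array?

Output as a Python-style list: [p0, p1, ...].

Answer: [0, -10, -11, 1, -4, 14]

Derivation:
Change: A[5] -1 -> 18, delta = 19
P[k] for k < 5: unchanged (A[5] not included)
P[k] for k >= 5: shift by delta = 19
  P[0] = 0 + 0 = 0
  P[1] = -10 + 0 = -10
  P[2] = -11 + 0 = -11
  P[3] = 1 + 0 = 1
  P[4] = -4 + 0 = -4
  P[5] = -5 + 19 = 14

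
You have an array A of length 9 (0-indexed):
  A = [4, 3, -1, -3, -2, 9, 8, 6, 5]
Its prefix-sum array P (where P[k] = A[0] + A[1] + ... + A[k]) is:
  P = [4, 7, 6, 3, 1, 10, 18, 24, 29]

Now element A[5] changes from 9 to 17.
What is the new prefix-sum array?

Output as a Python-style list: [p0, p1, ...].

Change: A[5] 9 -> 17, delta = 8
P[k] for k < 5: unchanged (A[5] not included)
P[k] for k >= 5: shift by delta = 8
  P[0] = 4 + 0 = 4
  P[1] = 7 + 0 = 7
  P[2] = 6 + 0 = 6
  P[3] = 3 + 0 = 3
  P[4] = 1 + 0 = 1
  P[5] = 10 + 8 = 18
  P[6] = 18 + 8 = 26
  P[7] = 24 + 8 = 32
  P[8] = 29 + 8 = 37

Answer: [4, 7, 6, 3, 1, 18, 26, 32, 37]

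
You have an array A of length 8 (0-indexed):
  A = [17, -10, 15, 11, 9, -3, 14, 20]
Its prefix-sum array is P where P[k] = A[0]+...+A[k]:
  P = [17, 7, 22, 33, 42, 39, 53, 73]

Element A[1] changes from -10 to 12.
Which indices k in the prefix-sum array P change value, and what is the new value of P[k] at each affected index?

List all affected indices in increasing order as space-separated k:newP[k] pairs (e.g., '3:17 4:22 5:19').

Answer: 1:29 2:44 3:55 4:64 5:61 6:75 7:95

Derivation:
P[k] = A[0] + ... + A[k]
P[k] includes A[1] iff k >= 1
Affected indices: 1, 2, ..., 7; delta = 22
  P[1]: 7 + 22 = 29
  P[2]: 22 + 22 = 44
  P[3]: 33 + 22 = 55
  P[4]: 42 + 22 = 64
  P[5]: 39 + 22 = 61
  P[6]: 53 + 22 = 75
  P[7]: 73 + 22 = 95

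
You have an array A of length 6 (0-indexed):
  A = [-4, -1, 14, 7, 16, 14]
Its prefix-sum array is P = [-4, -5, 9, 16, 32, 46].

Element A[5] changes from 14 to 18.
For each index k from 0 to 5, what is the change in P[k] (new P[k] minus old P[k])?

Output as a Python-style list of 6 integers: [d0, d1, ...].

Answer: [0, 0, 0, 0, 0, 4]

Derivation:
Element change: A[5] 14 -> 18, delta = 4
For k < 5: P[k] unchanged, delta_P[k] = 0
For k >= 5: P[k] shifts by exactly 4
Delta array: [0, 0, 0, 0, 0, 4]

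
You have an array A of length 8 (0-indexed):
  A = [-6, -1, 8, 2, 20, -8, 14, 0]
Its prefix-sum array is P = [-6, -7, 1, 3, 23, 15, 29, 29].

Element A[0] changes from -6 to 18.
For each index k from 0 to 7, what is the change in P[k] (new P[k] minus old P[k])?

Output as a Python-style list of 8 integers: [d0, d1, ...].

Answer: [24, 24, 24, 24, 24, 24, 24, 24]

Derivation:
Element change: A[0] -6 -> 18, delta = 24
For k < 0: P[k] unchanged, delta_P[k] = 0
For k >= 0: P[k] shifts by exactly 24
Delta array: [24, 24, 24, 24, 24, 24, 24, 24]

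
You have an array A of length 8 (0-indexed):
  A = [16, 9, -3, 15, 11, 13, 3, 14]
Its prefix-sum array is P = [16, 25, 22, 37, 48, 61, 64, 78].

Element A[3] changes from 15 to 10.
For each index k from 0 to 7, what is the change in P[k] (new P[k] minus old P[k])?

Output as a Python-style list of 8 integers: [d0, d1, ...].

Element change: A[3] 15 -> 10, delta = -5
For k < 3: P[k] unchanged, delta_P[k] = 0
For k >= 3: P[k] shifts by exactly -5
Delta array: [0, 0, 0, -5, -5, -5, -5, -5]

Answer: [0, 0, 0, -5, -5, -5, -5, -5]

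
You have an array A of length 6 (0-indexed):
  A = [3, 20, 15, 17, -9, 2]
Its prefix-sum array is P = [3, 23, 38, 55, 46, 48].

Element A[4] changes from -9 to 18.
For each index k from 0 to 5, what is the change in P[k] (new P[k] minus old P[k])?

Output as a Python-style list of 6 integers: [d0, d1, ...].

Element change: A[4] -9 -> 18, delta = 27
For k < 4: P[k] unchanged, delta_P[k] = 0
For k >= 4: P[k] shifts by exactly 27
Delta array: [0, 0, 0, 0, 27, 27]

Answer: [0, 0, 0, 0, 27, 27]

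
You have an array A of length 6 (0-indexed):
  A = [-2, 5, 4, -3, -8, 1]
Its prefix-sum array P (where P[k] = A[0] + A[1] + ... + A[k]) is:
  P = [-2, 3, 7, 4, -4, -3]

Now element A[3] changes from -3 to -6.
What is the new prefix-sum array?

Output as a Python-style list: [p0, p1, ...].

Answer: [-2, 3, 7, 1, -7, -6]

Derivation:
Change: A[3] -3 -> -6, delta = -3
P[k] for k < 3: unchanged (A[3] not included)
P[k] for k >= 3: shift by delta = -3
  P[0] = -2 + 0 = -2
  P[1] = 3 + 0 = 3
  P[2] = 7 + 0 = 7
  P[3] = 4 + -3 = 1
  P[4] = -4 + -3 = -7
  P[5] = -3 + -3 = -6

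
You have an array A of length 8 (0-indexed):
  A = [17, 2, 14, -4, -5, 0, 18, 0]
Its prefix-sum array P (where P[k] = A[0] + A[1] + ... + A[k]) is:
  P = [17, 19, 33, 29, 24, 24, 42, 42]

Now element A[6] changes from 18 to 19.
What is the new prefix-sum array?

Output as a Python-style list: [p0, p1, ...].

Answer: [17, 19, 33, 29, 24, 24, 43, 43]

Derivation:
Change: A[6] 18 -> 19, delta = 1
P[k] for k < 6: unchanged (A[6] not included)
P[k] for k >= 6: shift by delta = 1
  P[0] = 17 + 0 = 17
  P[1] = 19 + 0 = 19
  P[2] = 33 + 0 = 33
  P[3] = 29 + 0 = 29
  P[4] = 24 + 0 = 24
  P[5] = 24 + 0 = 24
  P[6] = 42 + 1 = 43
  P[7] = 42 + 1 = 43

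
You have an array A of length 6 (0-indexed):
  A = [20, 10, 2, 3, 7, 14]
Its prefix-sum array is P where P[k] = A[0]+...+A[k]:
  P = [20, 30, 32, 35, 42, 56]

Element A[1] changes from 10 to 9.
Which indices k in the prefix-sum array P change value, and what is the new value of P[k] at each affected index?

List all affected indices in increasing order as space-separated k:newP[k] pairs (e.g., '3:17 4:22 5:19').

P[k] = A[0] + ... + A[k]
P[k] includes A[1] iff k >= 1
Affected indices: 1, 2, ..., 5; delta = -1
  P[1]: 30 + -1 = 29
  P[2]: 32 + -1 = 31
  P[3]: 35 + -1 = 34
  P[4]: 42 + -1 = 41
  P[5]: 56 + -1 = 55

Answer: 1:29 2:31 3:34 4:41 5:55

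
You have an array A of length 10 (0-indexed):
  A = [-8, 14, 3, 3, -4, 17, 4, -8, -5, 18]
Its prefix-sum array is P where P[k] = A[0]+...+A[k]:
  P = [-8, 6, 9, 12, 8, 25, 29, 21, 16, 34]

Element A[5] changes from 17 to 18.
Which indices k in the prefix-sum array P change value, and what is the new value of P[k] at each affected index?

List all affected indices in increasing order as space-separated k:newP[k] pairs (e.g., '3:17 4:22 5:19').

P[k] = A[0] + ... + A[k]
P[k] includes A[5] iff k >= 5
Affected indices: 5, 6, ..., 9; delta = 1
  P[5]: 25 + 1 = 26
  P[6]: 29 + 1 = 30
  P[7]: 21 + 1 = 22
  P[8]: 16 + 1 = 17
  P[9]: 34 + 1 = 35

Answer: 5:26 6:30 7:22 8:17 9:35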